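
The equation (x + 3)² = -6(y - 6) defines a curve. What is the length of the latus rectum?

6

Vertex (-3, 6); 4p = -6 so p = -3/2. Opens down.
Latus rectum length = |4p| = 6.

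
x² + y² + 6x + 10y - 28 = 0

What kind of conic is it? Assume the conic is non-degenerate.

No xy term. Coefficients of x² and y² are A = 1, C = 1.
A = C (same sign) ⇒ circle.

circle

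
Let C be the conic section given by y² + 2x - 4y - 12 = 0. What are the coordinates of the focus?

Only y is squared. Complete the square in y: (y - 2)² = -2(x - 8).
Vertex (8, 2); 4p = -2 so p = -1/2. Opens left.
Focus is p units from the vertex along the axis: (h + p, k).

(15/2, 2)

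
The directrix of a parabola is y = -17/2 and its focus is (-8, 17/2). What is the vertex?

(-8, 0)

The vertex is the midpoint between the focus and the directrix along the axis of symmetry.
Axis is vertical (directrix is horizontal). Vertex y-coordinate = (17/2 + (-17/2))/2 = 0; x-coordinate = -8.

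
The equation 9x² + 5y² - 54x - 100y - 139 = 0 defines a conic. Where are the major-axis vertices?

(3, -2) and (3, 22)

Rearranging, 9(x² - 6x) + 5(y² - 20y) = 139.
Complete the square in x and y: 9(x - 3)² + 5(y - 10)² = 139 + 81 + 500 = 720
Dividing both sides by 720: (x - 3)²/80 + (y - 10)²/144 = 1
Ellipse, center (3, 10), major axis vertical; a² = 144, b² = 80.
a = 12. Vertices at (h, k ± a).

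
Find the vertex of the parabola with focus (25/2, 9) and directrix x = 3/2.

(7, 9)

The vertex is the midpoint between the focus and the directrix along the axis of symmetry.
Axis is horizontal (directrix is vertical). Vertex x-coordinate = (25/2 + 3/2)/2 = 7; y-coordinate = 9.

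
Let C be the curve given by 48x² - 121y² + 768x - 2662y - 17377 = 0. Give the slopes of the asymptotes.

Rearranging, 48(x² + 16x) -121(y² + 22y) = 17377.
Completing the square gives 48(x + 8)² -121(y + 11)² = 17377 + 3072 - 14641 = 5808.
Divide by 5808: (x + 8)²/121 - (y + 11)²/48 = 1
Hyperbola, center (-8, -11), transverse axis horizontal; a² = 121, b² = 48.
For a horizontal hyperbola the asymptotes have slope ±b/a.
Here that is ±4√3/11.

4√3/11 and -4√3/11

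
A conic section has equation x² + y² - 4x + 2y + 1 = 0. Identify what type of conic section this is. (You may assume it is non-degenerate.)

No xy term. Coefficients of x² and y² are A = 1, C = 1.
A = C (same sign) ⇒ circle.

circle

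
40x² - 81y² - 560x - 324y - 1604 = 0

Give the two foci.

(-4, -2) and (18, -2)

Group the x- and y-terms: 40(x² - 14x) -81(y² + 4y) = 1604
Complete the square in x and y: 40(x - 7)² -81(y + 2)² = 1604 + 1960 - 324 = 3240
Divide through by 3240 to get (x - 7)²/81 - (y + 2)²/40 = 1.
Hyperbola, center (7, -2), transverse axis horizontal; a² = 81, b² = 40.
c² = a² + b² = 81 + 40 = 121, so c = 11.
Foci lie on the horizontal axis through the center: (h ± c, k).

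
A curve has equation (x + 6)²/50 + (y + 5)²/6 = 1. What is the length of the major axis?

Center (-6, -5). The larger denominator 50 sits under the x-term, so the major axis is horizontal; a² = 50, b² = 6.
a² = 50 so a = 5√2; the major axis has length 2a = 10√2.

10√2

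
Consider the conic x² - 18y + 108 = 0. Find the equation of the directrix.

y = 3/2

Only x is squared. Complete the square in x: x² = 18(y - 6).
Vertex (0, 6); 4p = 18 so p = 9/2. Opens up.
Directrix is the horizontal line y = k − p = 6 − (9/2) = 3/2.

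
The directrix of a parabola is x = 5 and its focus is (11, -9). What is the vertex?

The vertex is the midpoint between the focus and the directrix along the axis of symmetry.
Axis is horizontal (directrix is vertical). Vertex x-coordinate = (11 + 5)/2 = 8; y-coordinate = -9.

(8, -9)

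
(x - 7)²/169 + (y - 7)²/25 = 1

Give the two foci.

Center (7, 7). The larger denominator 169 sits under the x-term, so the major axis is horizontal; a² = 169, b² = 25.
c² = a² - b² = 169 - 25 = 144, so c = 12.
Foci lie on the horizontal axis through the center: (h ± c, k).

(-5, 7) and (19, 7)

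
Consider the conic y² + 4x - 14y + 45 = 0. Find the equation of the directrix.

Only y is squared. Complete the square in y: (y - 7)² = -4(x - 1).
Vertex (1, 7); 4p = -4 so p = -1. Opens left.
Directrix is the vertical line x = h − p = 1 − (-1) = 2.

x = 2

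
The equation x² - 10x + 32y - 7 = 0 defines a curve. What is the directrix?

Only x is squared. Complete the square in x: (x - 5)² = -32(y - 1).
Vertex (5, 1); 4p = -32 so p = -8. Opens down.
Directrix is the horizontal line y = k − p = 1 − (-8) = 9.

y = 9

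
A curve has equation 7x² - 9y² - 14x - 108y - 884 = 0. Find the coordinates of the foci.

Group: 7(x² - 2x) -9(y² + 12y) = 884
Complete the square in x and y: 7(x - 1)² -9(y + 6)² = 884 + 7 - 324 = 567
Dividing both sides by 567: (x - 1)²/81 - (y + 6)²/63 = 1
Hyperbola, center (1, -6), transverse axis horizontal; a² = 81, b² = 63.
c² = a² + b² = 81 + 63 = 144, so c = 12.
Foci lie on the horizontal axis through the center: (h ± c, k).

(-11, -6) and (13, -6)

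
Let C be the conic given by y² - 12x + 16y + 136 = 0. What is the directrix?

x = 3

Only y is squared. Complete the square in y: (y + 8)² = 12(x - 6).
Vertex (6, -8); 4p = 12 so p = 3. Opens right.
Directrix is the vertical line x = h − p = 6 − (3) = 3.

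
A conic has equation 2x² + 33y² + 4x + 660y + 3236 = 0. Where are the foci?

2(x² + 2x) + 33(y² + 20y) = -3236
Completing the square gives 2(x + 1)² + 33(y + 10)² = -3236 + 2 + 3300 = 66.
Divide by 66: (x + 1)²/33 + (y + 10)²/2 = 1
Ellipse, center (-1, -10), major axis horizontal; a² = 33, b² = 2.
c² = a² - b² = 33 - 2 = 31, so c = √31.
Foci lie on the horizontal axis through the center: (h ± c, k).

(-1 - √31, -10) and (-1 + √31, -10)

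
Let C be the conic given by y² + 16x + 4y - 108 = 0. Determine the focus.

(3, -2)

Only y is squared. Complete the square in y: (y + 2)² = -16(x - 7).
Vertex (7, -2); 4p = -16 so p = -4. Opens left.
Focus is p units from the vertex along the axis: (h + p, k).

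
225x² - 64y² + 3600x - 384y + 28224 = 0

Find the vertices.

(-8, -18) and (-8, 12)

Group the x- and y-terms: 225(x² + 16x) -64(y² + 6y) = -28224
Complete the square in x and y: 225(x + 8)² -64(y + 3)² = -28224 + 14400 - 576 = -14400
Dividing both sides by -14400: (y + 3)²/225 - (x + 8)²/64 = 1
Hyperbola, center (-8, -3), transverse axis vertical; a² = 225, b² = 64.
a = 15. Vertices at (h, k ± a).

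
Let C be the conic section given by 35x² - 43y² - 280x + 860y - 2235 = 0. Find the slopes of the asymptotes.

Collect terms: 35(x² - 8x) -43(y² - 20y) = 2235
Complete the square: 35(x - 4)² -43(y - 10)² = 2235 + 560 - 4300 = -1505
Divide by -1505: (y - 10)²/35 - (x - 4)²/43 = 1
Hyperbola, center (4, 10), transverse axis vertical; a² = 35, b² = 43.
For a vertical hyperbola the asymptotes have slope ±a/b.
Here that is ±√35/√43 = ±√1505/43.

√1505/43 and -√1505/43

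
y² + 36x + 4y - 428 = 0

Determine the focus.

Only y is squared. Complete the square in y: (y + 2)² = -36(x - 12).
Vertex (12, -2); 4p = -36 so p = -9. Opens left.
Focus is p units from the vertex along the axis: (h + p, k).

(3, -2)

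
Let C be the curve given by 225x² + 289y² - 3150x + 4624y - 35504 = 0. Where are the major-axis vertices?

Rearranging, 225(x² - 14x) + 289(y² + 16y) = 35504.
Complete the square: 225(x - 7)² + 289(y + 8)² = 35504 + 11025 + 18496 = 65025
Dividing both sides by 65025: (x - 7)²/289 + (y + 8)²/225 = 1
Ellipse, center (7, -8), major axis horizontal; a² = 289, b² = 225.
a = 17. Vertices at (h ± a, k).

(-10, -8) and (24, -8)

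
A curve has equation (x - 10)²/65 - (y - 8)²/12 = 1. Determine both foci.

Center (10, 8). The positive term is the x-term, so the transverse axis is horizontal; a² = 65, b² = 12.
c² = a² + b² = 65 + 12 = 77, so c = √77.
Foci lie on the horizontal axis through the center: (h ± c, k).

(10 - √77, 8) and (10 + √77, 8)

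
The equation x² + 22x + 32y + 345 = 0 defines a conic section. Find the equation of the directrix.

y = 1

Only x is squared. Complete the square in x: (x + 11)² = -32(y + 7).
Vertex (-11, -7); 4p = -32 so p = -8. Opens down.
Directrix is the horizontal line y = k − p = -7 − (-8) = 1.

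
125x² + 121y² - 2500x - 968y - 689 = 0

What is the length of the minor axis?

Collect terms: 125(x² - 20x) + 121(y² - 8y) = 689
Completing the square gives 125(x - 10)² + 121(y - 4)² = 689 + 12500 + 1936 = 15125.
Dividing both sides by 15125: (x - 10)²/121 + (y - 4)²/125 = 1
Ellipse, center (10, 4), major axis vertical; a² = 125, b² = 121.
b² = 121 so b = 11; the minor axis has length 2b = 22.

22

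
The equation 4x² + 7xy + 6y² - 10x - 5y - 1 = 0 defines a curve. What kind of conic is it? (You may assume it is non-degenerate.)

A = 4, B = 7, C = 6.
Discriminant B² − 4AC = 7² − 4·4·6 = -47.
B² − 4AC < 0 ⇒ ellipse.

ellipse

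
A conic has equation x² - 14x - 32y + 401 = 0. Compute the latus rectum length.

32

Only x is squared. Complete the square in x: (x - 7)² = 32(y - 11).
Vertex (7, 11); 4p = 32 so p = 8. Opens up.
Latus rectum length = |4p| = 32.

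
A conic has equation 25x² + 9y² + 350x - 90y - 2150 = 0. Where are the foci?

(-7, -11) and (-7, 21)

Rearranging, 25(x² + 14x) + 9(y² - 10y) = 2150.
Complete the square in x and y: 25(x + 7)² + 9(y - 5)² = 2150 + 1225 + 225 = 3600
Divide through by 3600 to get (x + 7)²/144 + (y - 5)²/400 = 1.
Ellipse, center (-7, 5), major axis vertical; a² = 400, b² = 144.
c² = a² - b² = 400 - 144 = 256, so c = 16.
Foci lie on the vertical axis through the center: (h, k ± c).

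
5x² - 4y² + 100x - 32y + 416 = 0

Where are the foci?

Group the x- and y-terms: 5(x² + 20x) -4(y² + 8y) = -416
Completing the square gives 5(x + 10)² -4(y + 4)² = -416 + 500 - 64 = 20.
Divide by 20: (x + 10)²/4 - (y + 4)²/5 = 1
Hyperbola, center (-10, -4), transverse axis horizontal; a² = 4, b² = 5.
c² = a² + b² = 4 + 5 = 9, so c = 3.
Foci lie on the horizontal axis through the center: (h ± c, k).

(-13, -4) and (-7, -4)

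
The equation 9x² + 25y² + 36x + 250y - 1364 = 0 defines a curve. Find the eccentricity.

e = 4/5

Group the x- and y-terms: 9(x² + 4x) + 25(y² + 10y) = 1364
Complete the square: 9(x + 2)² + 25(y + 5)² = 1364 + 36 + 625 = 2025
Dividing both sides by 2025: (x + 2)²/225 + (y + 5)²/81 = 1
Ellipse, center (-2, -5), major axis horizontal; a² = 225, b² = 81.
c² = a² - b² = 144, so c = 12.
e = c/a = 12/15 = 4/5.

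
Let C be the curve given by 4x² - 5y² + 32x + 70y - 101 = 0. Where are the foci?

(-4, 1) and (-4, 13)

Group: 4(x² + 8x) -5(y² - 14y) = 101
Complete the square: 4(x + 4)² -5(y - 7)² = 101 + 64 - 245 = -80
Dividing both sides by -80: (y - 7)²/16 - (x + 4)²/20 = 1
Hyperbola, center (-4, 7), transverse axis vertical; a² = 16, b² = 20.
c² = a² + b² = 16 + 20 = 36, so c = 6.
Foci lie on the vertical axis through the center: (h, k ± c).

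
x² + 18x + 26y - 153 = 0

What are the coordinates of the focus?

Only x is squared. Complete the square in x: (x + 9)² = -26(y - 9).
Vertex (-9, 9); 4p = -26 so p = -13/2. Opens down.
Focus is p units from the vertex along the axis: (h, k + p).

(-9, 5/2)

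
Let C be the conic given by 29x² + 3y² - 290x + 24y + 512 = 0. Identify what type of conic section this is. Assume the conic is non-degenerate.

ellipse

No xy term. Coefficients of x² and y² are A = 29, C = 3.
A and C have the same sign but A ≠ C ⇒ ellipse.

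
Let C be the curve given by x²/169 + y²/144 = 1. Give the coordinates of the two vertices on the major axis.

Center (0, 0). The larger denominator 169 sits under the x-term, so the major axis is horizontal; a² = 169, b² = 144.
a = 13. Vertices at (h ± a, k).

(-13, 0) and (13, 0)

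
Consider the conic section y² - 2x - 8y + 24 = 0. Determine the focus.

(9/2, 4)

Only y is squared. Complete the square in y: (y - 4)² = 2(x - 4).
Vertex (4, 4); 4p = 2 so p = 1/2. Opens right.
Focus is p units from the vertex along the axis: (h + p, k).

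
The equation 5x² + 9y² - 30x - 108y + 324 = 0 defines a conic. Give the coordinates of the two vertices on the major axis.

(0, 6) and (6, 6)

Collect terms: 5(x² - 6x) + 9(y² - 12y) = -324
Complete the square in x and y: 5(x - 3)² + 9(y - 6)² = -324 + 45 + 324 = 45
Dividing both sides by 45: (x - 3)²/9 + (y - 6)²/5 = 1
Ellipse, center (3, 6), major axis horizontal; a² = 9, b² = 5.
a = 3. Vertices at (h ± a, k).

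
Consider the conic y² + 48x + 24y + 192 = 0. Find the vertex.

Only y is squared. Complete the square in y: (y + 12)² = -48(x + 1).
Vertex (-1, -12); 4p = -48 so p = -12. Opens left.

(-1, -12)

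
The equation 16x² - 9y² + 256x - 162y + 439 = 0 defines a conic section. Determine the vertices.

(-8, -13) and (-8, -5)

Group the x- and y-terms: 16(x² + 16x) -9(y² + 18y) = -439
Completing the square gives 16(x + 8)² -9(y + 9)² = -439 + 1024 - 729 = -144.
Divide by -144: (y + 9)²/16 - (x + 8)²/9 = 1
Hyperbola, center (-8, -9), transverse axis vertical; a² = 16, b² = 9.
a = 4. Vertices at (h, k ± a).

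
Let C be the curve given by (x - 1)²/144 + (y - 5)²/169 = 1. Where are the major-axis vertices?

(1, -8) and (1, 18)

Center (1, 5). The larger denominator 169 sits under the y-term, so the major axis is vertical; a² = 169, b² = 144.
a = 13. Vertices at (h, k ± a).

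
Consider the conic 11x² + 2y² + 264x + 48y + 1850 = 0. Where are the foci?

Collect terms: 11(x² + 24x) + 2(y² + 24y) = -1850
11(x + 12)² + 2(y + 12)² = -1850 + 1584 + 288 = 22
Dividing both sides by 22: (x + 12)²/2 + (y + 12)²/11 = 1
Ellipse, center (-12, -12), major axis vertical; a² = 11, b² = 2.
c² = a² - b² = 11 - 2 = 9, so c = 3.
Foci lie on the vertical axis through the center: (h, k ± c).

(-12, -15) and (-12, -9)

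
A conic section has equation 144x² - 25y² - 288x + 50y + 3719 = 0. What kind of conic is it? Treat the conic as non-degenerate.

hyperbola

No xy term. Coefficients of x² and y² are A = 144, C = -25.
A and C have opposite signs ⇒ hyperbola.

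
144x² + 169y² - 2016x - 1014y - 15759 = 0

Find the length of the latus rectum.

Group the x- and y-terms: 144(x² - 14x) + 169(y² - 6y) = 15759
Complete the square in x and y: 144(x - 7)² + 169(y - 3)² = 15759 + 7056 + 1521 = 24336
Dividing both sides by 24336: (x - 7)²/169 + (y - 3)²/144 = 1
Ellipse, center (7, 3), major axis horizontal; a² = 169, b² = 144.
Latus rectum length = 2b²/a = 2·144/13 = 288/13.

288/13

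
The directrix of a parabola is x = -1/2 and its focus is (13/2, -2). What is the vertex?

The vertex is the midpoint between the focus and the directrix along the axis of symmetry.
Axis is horizontal (directrix is vertical). Vertex x-coordinate = (13/2 + (-1/2))/2 = 3; y-coordinate = -2.

(3, -2)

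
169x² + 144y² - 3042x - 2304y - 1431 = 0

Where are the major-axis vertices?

Collect terms: 169(x² - 18x) + 144(y² - 16y) = 1431
169(x - 9)² + 144(y - 8)² = 1431 + 13689 + 9216 = 24336
Divide through by 24336 to get (x - 9)²/144 + (y - 8)²/169 = 1.
Ellipse, center (9, 8), major axis vertical; a² = 169, b² = 144.
a = 13. Vertices at (h, k ± a).

(9, -5) and (9, 21)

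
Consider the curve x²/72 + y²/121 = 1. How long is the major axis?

22

Center (0, 0). The larger denominator 121 sits under the y-term, so the major axis is vertical; a² = 121, b² = 72.
a² = 121 so a = 11; the major axis has length 2a = 22.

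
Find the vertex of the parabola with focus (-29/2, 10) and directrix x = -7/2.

The vertex is the midpoint between the focus and the directrix along the axis of symmetry.
Axis is horizontal (directrix is vertical). Vertex x-coordinate = (-29/2 + (-7/2))/2 = -9; y-coordinate = 10.

(-9, 10)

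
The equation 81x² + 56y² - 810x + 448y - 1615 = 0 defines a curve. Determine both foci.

Group the x- and y-terms: 81(x² - 10x) + 56(y² + 8y) = 1615
Complete the square in x and y: 81(x - 5)² + 56(y + 4)² = 1615 + 2025 + 896 = 4536
Dividing both sides by 4536: (x - 5)²/56 + (y + 4)²/81 = 1
Ellipse, center (5, -4), major axis vertical; a² = 81, b² = 56.
c² = a² - b² = 81 - 56 = 25, so c = 5.
Foci lie on the vertical axis through the center: (h, k ± c).

(5, -9) and (5, 1)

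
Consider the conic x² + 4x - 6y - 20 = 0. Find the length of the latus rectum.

6

Only x is squared. Complete the square in x: (x + 2)² = 6(y + 4).
Vertex (-2, -4); 4p = 6 so p = 3/2. Opens up.
Latus rectum length = |4p| = 6.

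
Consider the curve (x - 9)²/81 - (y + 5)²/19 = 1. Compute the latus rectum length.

Center (9, -5). The positive term is the x-term, so the transverse axis is horizontal; a² = 81, b² = 19.
Latus rectum length = 2b²/a = 2·19/9 = 38/9.

38/9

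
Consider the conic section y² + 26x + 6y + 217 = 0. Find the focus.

Only y is squared. Complete the square in y: (y + 3)² = -26(x + 8).
Vertex (-8, -3); 4p = -26 so p = -13/2. Opens left.
Focus is p units from the vertex along the axis: (h + p, k).

(-29/2, -3)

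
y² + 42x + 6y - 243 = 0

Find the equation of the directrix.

x = 33/2

Only y is squared. Complete the square in y: (y + 3)² = -42(x - 6).
Vertex (6, -3); 4p = -42 so p = -21/2. Opens left.
Directrix is the vertical line x = h − p = 6 − (-21/2) = 33/2.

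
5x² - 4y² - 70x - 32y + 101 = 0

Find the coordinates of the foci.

Rearranging, 5(x² - 14x) -4(y² + 8y) = -101.
5(x - 7)² -4(y + 4)² = -101 + 245 - 64 = 80
Divide by 80: (x - 7)²/16 - (y + 4)²/20 = 1
Hyperbola, center (7, -4), transverse axis horizontal; a² = 16, b² = 20.
c² = a² + b² = 16 + 20 = 36, so c = 6.
Foci lie on the horizontal axis through the center: (h ± c, k).

(1, -4) and (13, -4)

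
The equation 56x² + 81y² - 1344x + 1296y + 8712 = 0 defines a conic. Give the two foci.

(7, -8) and (17, -8)

Group: 56(x² - 24x) + 81(y² + 16y) = -8712
Completing the square gives 56(x - 12)² + 81(y + 8)² = -8712 + 8064 + 5184 = 4536.
Divide by 4536: (x - 12)²/81 + (y + 8)²/56 = 1
Ellipse, center (12, -8), major axis horizontal; a² = 81, b² = 56.
c² = a² - b² = 81 - 56 = 25, so c = 5.
Foci lie on the horizontal axis through the center: (h ± c, k).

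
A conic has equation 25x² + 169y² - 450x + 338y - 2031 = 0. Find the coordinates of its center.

25(x² - 18x) + 169(y² + 2y) = 2031
Completing the square gives 25(x - 9)² + 169(y + 1)² = 2031 + 2025 + 169 = 4225.
Dividing both sides by 4225: (x - 9)²/169 + (y + 1)²/25 = 1
Ellipse with center (9, -1).

(9, -1)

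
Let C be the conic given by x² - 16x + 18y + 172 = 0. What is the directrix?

y = -3/2

Only x is squared. Complete the square in x: (x - 8)² = -18(y + 6).
Vertex (8, -6); 4p = -18 so p = -9/2. Opens down.
Directrix is the horizontal line y = k − p = -6 − (-9/2) = -3/2.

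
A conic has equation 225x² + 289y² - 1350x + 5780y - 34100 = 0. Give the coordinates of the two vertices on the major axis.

(-14, -10) and (20, -10)

Rearranging, 225(x² - 6x) + 289(y² + 20y) = 34100.
Completing the square gives 225(x - 3)² + 289(y + 10)² = 34100 + 2025 + 28900 = 65025.
Divide by 65025: (x - 3)²/289 + (y + 10)²/225 = 1
Ellipse, center (3, -10), major axis horizontal; a² = 289, b² = 225.
a = 17. Vertices at (h ± a, k).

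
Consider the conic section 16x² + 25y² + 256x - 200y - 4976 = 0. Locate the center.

Group the x- and y-terms: 16(x² + 16x) + 25(y² - 8y) = 4976
Completing the square gives 16(x + 8)² + 25(y - 4)² = 4976 + 1024 + 400 = 6400.
Divide by 6400: (x + 8)²/400 + (y - 4)²/256 = 1
Ellipse with center (-8, 4).

(-8, 4)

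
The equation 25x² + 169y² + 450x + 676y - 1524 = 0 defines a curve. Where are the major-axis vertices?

25(x² + 18x) + 169(y² + 4y) = 1524
Complete the square: 25(x + 9)² + 169(y + 2)² = 1524 + 2025 + 676 = 4225
Divide through by 4225 to get (x + 9)²/169 + (y + 2)²/25 = 1.
Ellipse, center (-9, -2), major axis horizontal; a² = 169, b² = 25.
a = 13. Vertices at (h ± a, k).

(-22, -2) and (4, -2)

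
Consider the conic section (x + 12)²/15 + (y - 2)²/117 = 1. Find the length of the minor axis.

2√15

Center (-12, 2). The larger denominator 117 sits under the y-term, so the major axis is vertical; a² = 117, b² = 15.
b² = 15 so b = √15; the minor axis has length 2b = 2√15.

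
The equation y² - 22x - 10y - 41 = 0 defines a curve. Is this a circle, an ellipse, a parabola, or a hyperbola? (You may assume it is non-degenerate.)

No xy term. Coefficients of x² and y² are A = 0, C = 1.
Exactly one squared variable ⇒ parabola.

parabola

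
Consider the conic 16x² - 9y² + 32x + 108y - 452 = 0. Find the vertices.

Group the x- and y-terms: 16(x² + 2x) -9(y² - 12y) = 452
Complete the square in x and y: 16(x + 1)² -9(y - 6)² = 452 + 16 - 324 = 144
Divide by 144: (x + 1)²/9 - (y - 6)²/16 = 1
Hyperbola, center (-1, 6), transverse axis horizontal; a² = 9, b² = 16.
a = 3. Vertices at (h ± a, k).

(-4, 6) and (2, 6)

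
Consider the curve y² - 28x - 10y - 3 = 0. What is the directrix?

Only y is squared. Complete the square in y: (y - 5)² = 28(x + 1).
Vertex (-1, 5); 4p = 28 so p = 7. Opens right.
Directrix is the vertical line x = h − p = -1 − (7) = -8.

x = -8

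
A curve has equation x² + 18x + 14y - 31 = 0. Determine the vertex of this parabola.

Only x is squared. Complete the square in x: (x + 9)² = -14(y - 8).
Vertex (-9, 8); 4p = -14 so p = -7/2. Opens down.

(-9, 8)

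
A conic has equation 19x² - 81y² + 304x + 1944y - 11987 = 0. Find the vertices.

Group the x- and y-terms: 19(x² + 16x) -81(y² - 24y) = 11987
19(x + 8)² -81(y - 12)² = 11987 + 1216 - 11664 = 1539
Divide through by 1539 to get (x + 8)²/81 - (y - 12)²/19 = 1.
Hyperbola, center (-8, 12), transverse axis horizontal; a² = 81, b² = 19.
a = 9. Vertices at (h ± a, k).

(-17, 12) and (1, 12)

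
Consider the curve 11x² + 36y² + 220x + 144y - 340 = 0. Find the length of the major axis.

24

Collect terms: 11(x² + 20x) + 36(y² + 4y) = 340
Complete the square: 11(x + 10)² + 36(y + 2)² = 340 + 1100 + 144 = 1584
Divide by 1584: (x + 10)²/144 + (y + 2)²/44 = 1
Ellipse, center (-10, -2), major axis horizontal; a² = 144, b² = 44.
a² = 144 so a = 12; the major axis has length 2a = 24.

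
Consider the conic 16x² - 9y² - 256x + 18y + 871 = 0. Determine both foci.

(3, 1) and (13, 1)

Group the x- and y-terms: 16(x² - 16x) -9(y² - 2y) = -871
Complete the square: 16(x - 8)² -9(y - 1)² = -871 + 1024 - 9 = 144
Divide through by 144 to get (x - 8)²/9 - (y - 1)²/16 = 1.
Hyperbola, center (8, 1), transverse axis horizontal; a² = 9, b² = 16.
c² = a² + b² = 9 + 16 = 25, so c = 5.
Foci lie on the horizontal axis through the center: (h ± c, k).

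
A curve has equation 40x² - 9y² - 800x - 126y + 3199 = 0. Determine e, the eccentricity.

Collect terms: 40(x² - 20x) -9(y² + 14y) = -3199
Completing the square gives 40(x - 10)² -9(y + 7)² = -3199 + 4000 - 441 = 360.
Divide by 360: (x - 10)²/9 - (y + 7)²/40 = 1
Hyperbola, center (10, -7), transverse axis horizontal; a² = 9, b² = 40.
c² = a² + b² = 49, so c = 7.
e = c/a = 7/3.

e = 7/3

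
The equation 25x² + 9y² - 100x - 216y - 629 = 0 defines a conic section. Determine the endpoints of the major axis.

Group the x- and y-terms: 25(x² - 4x) + 9(y² - 24y) = 629
Complete the square in x and y: 25(x - 2)² + 9(y - 12)² = 629 + 100 + 1296 = 2025
Divide by 2025: (x - 2)²/81 + (y - 12)²/225 = 1
Ellipse, center (2, 12), major axis vertical; a² = 225, b² = 81.
a = 15. Vertices at (h, k ± a).

(2, -3) and (2, 27)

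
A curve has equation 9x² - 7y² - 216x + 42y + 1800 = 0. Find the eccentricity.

Group: 9(x² - 24x) -7(y² - 6y) = -1800
Complete the square in x and y: 9(x - 12)² -7(y - 3)² = -1800 + 1296 - 63 = -567
Dividing both sides by -567: (y - 3)²/81 - (x - 12)²/63 = 1
Hyperbola, center (12, 3), transverse axis vertical; a² = 81, b² = 63.
c² = a² + b² = 144, so c = 12.
e = c/a = 12/9 = 4/3.

e = 4/3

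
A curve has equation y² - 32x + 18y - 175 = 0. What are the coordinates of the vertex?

(-8, -9)

Only y is squared. Complete the square in y: (y + 9)² = 32(x + 8).
Vertex (-8, -9); 4p = 32 so p = 8. Opens right.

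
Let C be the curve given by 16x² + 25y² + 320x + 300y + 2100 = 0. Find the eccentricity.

Rearranging, 16(x² + 20x) + 25(y² + 12y) = -2100.
Complete the square in x and y: 16(x + 10)² + 25(y + 6)² = -2100 + 1600 + 900 = 400
Divide by 400: (x + 10)²/25 + (y + 6)²/16 = 1
Ellipse, center (-10, -6), major axis horizontal; a² = 25, b² = 16.
c² = a² - b² = 9, so c = 3.
e = c/a = 3/5.

e = 3/5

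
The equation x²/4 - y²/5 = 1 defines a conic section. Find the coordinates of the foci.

(-3, 0) and (3, 0)

Center (0, 0). The positive term is the x-term, so the transverse axis is horizontal; a² = 4, b² = 5.
c² = a² + b² = 4 + 5 = 9, so c = 3.
Foci lie on the horizontal axis through the center: (h ± c, k).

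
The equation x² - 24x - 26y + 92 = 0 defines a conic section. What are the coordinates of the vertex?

Only x is squared. Complete the square in x: (x - 12)² = 26(y + 2).
Vertex (12, -2); 4p = 26 so p = 13/2. Opens up.

(12, -2)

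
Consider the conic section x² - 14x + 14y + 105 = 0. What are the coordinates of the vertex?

(7, -4)

Only x is squared. Complete the square in x: (x - 7)² = -14(y + 4).
Vertex (7, -4); 4p = -14 so p = -7/2. Opens down.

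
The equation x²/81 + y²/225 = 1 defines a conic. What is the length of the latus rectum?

54/5

Center (0, 0). The larger denominator 225 sits under the y-term, so the major axis is vertical; a² = 225, b² = 81.
Latus rectum length = 2b²/a = 2·81/15 = 54/5.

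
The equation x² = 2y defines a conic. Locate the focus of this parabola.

Vertex (0, 0); 4p = 2 so p = 1/2. Opens up.
Focus is p units from the vertex along the axis: (h, k + p).

(0, 1/2)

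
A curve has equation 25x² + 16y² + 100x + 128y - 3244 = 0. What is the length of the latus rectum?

96/5

Rearranging, 25(x² + 4x) + 16(y² + 8y) = 3244.
25(x + 2)² + 16(y + 4)² = 3244 + 100 + 256 = 3600
Divide by 3600: (x + 2)²/144 + (y + 4)²/225 = 1
Ellipse, center (-2, -4), major axis vertical; a² = 225, b² = 144.
Latus rectum length = 2b²/a = 2·144/15 = 96/5.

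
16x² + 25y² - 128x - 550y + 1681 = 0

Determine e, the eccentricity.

Rearranging, 16(x² - 8x) + 25(y² - 22y) = -1681.
Complete the square in x and y: 16(x - 4)² + 25(y - 11)² = -1681 + 256 + 3025 = 1600
Divide by 1600: (x - 4)²/100 + (y - 11)²/64 = 1
Ellipse, center (4, 11), major axis horizontal; a² = 100, b² = 64.
c² = a² - b² = 36, so c = 6.
e = c/a = 6/10 = 3/5.

e = 3/5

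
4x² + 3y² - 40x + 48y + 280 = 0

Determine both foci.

Group: 4(x² - 10x) + 3(y² + 16y) = -280
Complete the square in x and y: 4(x - 5)² + 3(y + 8)² = -280 + 100 + 192 = 12
Divide by 12: (x - 5)²/3 + (y + 8)²/4 = 1
Ellipse, center (5, -8), major axis vertical; a² = 4, b² = 3.
c² = a² - b² = 4 - 3 = 1, so c = 1.
Foci lie on the vertical axis through the center: (h, k ± c).

(5, -9) and (5, -7)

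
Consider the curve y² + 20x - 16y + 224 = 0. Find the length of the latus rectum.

20

Only y is squared. Complete the square in y: (y - 8)² = -20(x + 8).
Vertex (-8, 8); 4p = -20 so p = -5. Opens left.
Latus rectum length = |4p| = 20.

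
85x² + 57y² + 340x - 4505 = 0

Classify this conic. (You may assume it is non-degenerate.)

No xy term. Coefficients of x² and y² are A = 85, C = 57.
A and C have the same sign but A ≠ C ⇒ ellipse.

ellipse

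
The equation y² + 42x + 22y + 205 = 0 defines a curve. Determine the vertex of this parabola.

(-2, -11)

Only y is squared. Complete the square in y: (y + 11)² = -42(x + 2).
Vertex (-2, -11); 4p = -42 so p = -21/2. Opens left.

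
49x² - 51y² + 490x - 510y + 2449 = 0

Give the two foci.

(-5, -15) and (-5, 5)

Rearranging, 49(x² + 10x) -51(y² + 10y) = -2449.
Complete the square in x and y: 49(x + 5)² -51(y + 5)² = -2449 + 1225 - 1275 = -2499
Divide by -2499: (y + 5)²/49 - (x + 5)²/51 = 1
Hyperbola, center (-5, -5), transverse axis vertical; a² = 49, b² = 51.
c² = a² + b² = 49 + 51 = 100, so c = 10.
Foci lie on the vertical axis through the center: (h, k ± c).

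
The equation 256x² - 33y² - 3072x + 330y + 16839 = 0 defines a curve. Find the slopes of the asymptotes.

Group the x- and y-terms: 256(x² - 12x) -33(y² - 10y) = -16839
256(x - 6)² -33(y - 5)² = -16839 + 9216 - 825 = -8448
Divide through by -8448 to get (y - 5)²/256 - (x - 6)²/33 = 1.
Hyperbola, center (6, 5), transverse axis vertical; a² = 256, b² = 33.
For a vertical hyperbola the asymptotes have slope ±a/b.
Here that is ±16/√33 = ±16√33/33.

16√33/33 and -16√33/33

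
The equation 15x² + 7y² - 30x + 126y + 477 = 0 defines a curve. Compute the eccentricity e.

Group the x- and y-terms: 15(x² - 2x) + 7(y² + 18y) = -477
Completing the square gives 15(x - 1)² + 7(y + 9)² = -477 + 15 + 567 = 105.
Divide by 105: (x - 1)²/7 + (y + 9)²/15 = 1
Ellipse, center (1, -9), major axis vertical; a² = 15, b² = 7.
c² = a² - b² = 8, so c = 2√2.
e = c/a = 2√2/√15 = 2√30/15.

e = 2√30/15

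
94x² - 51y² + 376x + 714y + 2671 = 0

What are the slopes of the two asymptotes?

Collect terms: 94(x² + 4x) -51(y² - 14y) = -2671
Complete the square: 94(x + 2)² -51(y - 7)² = -2671 + 376 - 2499 = -4794
Divide through by -4794 to get (y - 7)²/94 - (x + 2)²/51 = 1.
Hyperbola, center (-2, 7), transverse axis vertical; a² = 94, b² = 51.
For a vertical hyperbola the asymptotes have slope ±a/b.
Here that is ±√94/√51 = ±√4794/51.

√4794/51 and -√4794/51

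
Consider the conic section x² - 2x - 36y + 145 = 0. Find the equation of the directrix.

Only x is squared. Complete the square in x: (x - 1)² = 36(y - 4).
Vertex (1, 4); 4p = 36 so p = 9. Opens up.
Directrix is the horizontal line y = k − p = 4 − (9) = -5.

y = -5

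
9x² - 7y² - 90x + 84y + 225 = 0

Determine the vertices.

Collect terms: 9(x² - 10x) -7(y² - 12y) = -225
9(x - 5)² -7(y - 6)² = -225 + 225 - 252 = -252
Dividing both sides by -252: (y - 6)²/36 - (x - 5)²/28 = 1
Hyperbola, center (5, 6), transverse axis vertical; a² = 36, b² = 28.
a = 6. Vertices at (h, k ± a).

(5, 0) and (5, 12)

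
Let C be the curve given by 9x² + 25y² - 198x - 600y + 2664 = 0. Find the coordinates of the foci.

9(x² - 22x) + 25(y² - 24y) = -2664
Completing the square gives 9(x - 11)² + 25(y - 12)² = -2664 + 1089 + 3600 = 2025.
Divide by 2025: (x - 11)²/225 + (y - 12)²/81 = 1
Ellipse, center (11, 12), major axis horizontal; a² = 225, b² = 81.
c² = a² - b² = 225 - 81 = 144, so c = 12.
Foci lie on the horizontal axis through the center: (h ± c, k).

(-1, 12) and (23, 12)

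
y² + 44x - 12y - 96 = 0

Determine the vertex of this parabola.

Only y is squared. Complete the square in y: (y - 6)² = -44(x - 3).
Vertex (3, 6); 4p = -44 so p = -11. Opens left.

(3, 6)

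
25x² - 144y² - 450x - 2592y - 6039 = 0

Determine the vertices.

Rearranging, 25(x² - 18x) -144(y² + 18y) = 6039.
Complete the square in x and y: 25(x - 9)² -144(y + 9)² = 6039 + 2025 - 11664 = -3600
Divide by -3600: (y + 9)²/25 - (x - 9)²/144 = 1
Hyperbola, center (9, -9), transverse axis vertical; a² = 25, b² = 144.
a = 5. Vertices at (h, k ± a).

(9, -14) and (9, -4)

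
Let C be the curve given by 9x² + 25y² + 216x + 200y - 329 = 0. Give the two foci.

(-24, -4) and (0, -4)

Group: 9(x² + 24x) + 25(y² + 8y) = 329
Complete the square in x and y: 9(x + 12)² + 25(y + 4)² = 329 + 1296 + 400 = 2025
Divide through by 2025 to get (x + 12)²/225 + (y + 4)²/81 = 1.
Ellipse, center (-12, -4), major axis horizontal; a² = 225, b² = 81.
c² = a² - b² = 225 - 81 = 144, so c = 12.
Foci lie on the horizontal axis through the center: (h ± c, k).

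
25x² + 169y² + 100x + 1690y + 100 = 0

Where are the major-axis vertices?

(-15, -5) and (11, -5)

Collect terms: 25(x² + 4x) + 169(y² + 10y) = -100
Completing the square gives 25(x + 2)² + 169(y + 5)² = -100 + 100 + 4225 = 4225.
Divide through by 4225 to get (x + 2)²/169 + (y + 5)²/25 = 1.
Ellipse, center (-2, -5), major axis horizontal; a² = 169, b² = 25.
a = 13. Vertices at (h ± a, k).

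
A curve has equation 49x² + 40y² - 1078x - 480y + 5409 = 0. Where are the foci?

Rearranging, 49(x² - 22x) + 40(y² - 12y) = -5409.
Complete the square in x and y: 49(x - 11)² + 40(y - 6)² = -5409 + 5929 + 1440 = 1960
Dividing both sides by 1960: (x - 11)²/40 + (y - 6)²/49 = 1
Ellipse, center (11, 6), major axis vertical; a² = 49, b² = 40.
c² = a² - b² = 49 - 40 = 9, so c = 3.
Foci lie on the vertical axis through the center: (h, k ± c).

(11, 3) and (11, 9)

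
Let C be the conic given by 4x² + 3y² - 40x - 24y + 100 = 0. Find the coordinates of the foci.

4(x² - 10x) + 3(y² - 8y) = -100
Completing the square gives 4(x - 5)² + 3(y - 4)² = -100 + 100 + 48 = 48.
Divide by 48: (x - 5)²/12 + (y - 4)²/16 = 1
Ellipse, center (5, 4), major axis vertical; a² = 16, b² = 12.
c² = a² - b² = 16 - 12 = 4, so c = 2.
Foci lie on the vertical axis through the center: (h, k ± c).

(5, 2) and (5, 6)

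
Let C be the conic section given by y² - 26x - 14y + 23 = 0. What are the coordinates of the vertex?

(-1, 7)

Only y is squared. Complete the square in y: (y - 7)² = 26(x + 1).
Vertex (-1, 7); 4p = 26 so p = 13/2. Opens right.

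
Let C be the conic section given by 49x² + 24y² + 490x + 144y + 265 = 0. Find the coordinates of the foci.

Group the x- and y-terms: 49(x² + 10x) + 24(y² + 6y) = -265
Complete the square: 49(x + 5)² + 24(y + 3)² = -265 + 1225 + 216 = 1176
Dividing both sides by 1176: (x + 5)²/24 + (y + 3)²/49 = 1
Ellipse, center (-5, -3), major axis vertical; a² = 49, b² = 24.
c² = a² - b² = 49 - 24 = 25, so c = 5.
Foci lie on the vertical axis through the center: (h, k ± c).

(-5, -8) and (-5, 2)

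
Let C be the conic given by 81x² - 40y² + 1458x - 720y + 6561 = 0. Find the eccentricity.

e = 11/9

Group the x- and y-terms: 81(x² + 18x) -40(y² + 18y) = -6561
Complete the square: 81(x + 9)² -40(y + 9)² = -6561 + 6561 - 3240 = -3240
Divide through by -3240 to get (y + 9)²/81 - (x + 9)²/40 = 1.
Hyperbola, center (-9, -9), transverse axis vertical; a² = 81, b² = 40.
c² = a² + b² = 121, so c = 11.
e = c/a = 11/9.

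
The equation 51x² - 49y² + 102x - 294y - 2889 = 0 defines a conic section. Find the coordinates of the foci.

(-11, -3) and (9, -3)

Collect terms: 51(x² + 2x) -49(y² + 6y) = 2889
51(x + 1)² -49(y + 3)² = 2889 + 51 - 441 = 2499
Dividing both sides by 2499: (x + 1)²/49 - (y + 3)²/51 = 1
Hyperbola, center (-1, -3), transverse axis horizontal; a² = 49, b² = 51.
c² = a² + b² = 49 + 51 = 100, so c = 10.
Foci lie on the horizontal axis through the center: (h ± c, k).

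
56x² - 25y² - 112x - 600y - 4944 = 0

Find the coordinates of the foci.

Group: 56(x² - 2x) -25(y² + 24y) = 4944
Completing the square gives 56(x - 1)² -25(y + 12)² = 4944 + 56 - 3600 = 1400.
Divide through by 1400 to get (x - 1)²/25 - (y + 12)²/56 = 1.
Hyperbola, center (1, -12), transverse axis horizontal; a² = 25, b² = 56.
c² = a² + b² = 25 + 56 = 81, so c = 9.
Foci lie on the horizontal axis through the center: (h ± c, k).

(-8, -12) and (10, -12)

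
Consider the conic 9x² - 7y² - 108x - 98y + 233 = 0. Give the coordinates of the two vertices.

9(x² - 12x) -7(y² + 14y) = -233
Complete the square: 9(x - 6)² -7(y + 7)² = -233 + 324 - 343 = -252
Dividing both sides by -252: (y + 7)²/36 - (x - 6)²/28 = 1
Hyperbola, center (6, -7), transverse axis vertical; a² = 36, b² = 28.
a = 6. Vertices at (h, k ± a).

(6, -13) and (6, -1)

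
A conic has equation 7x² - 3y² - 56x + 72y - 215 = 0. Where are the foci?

(4, 12 - 5√2) and (4, 12 + 5√2)

Collect terms: 7(x² - 8x) -3(y² - 24y) = 215
Completing the square gives 7(x - 4)² -3(y - 12)² = 215 + 112 - 432 = -105.
Dividing both sides by -105: (y - 12)²/35 - (x - 4)²/15 = 1
Hyperbola, center (4, 12), transverse axis vertical; a² = 35, b² = 15.
c² = a² + b² = 35 + 15 = 50, so c = 5√2.
Foci lie on the vertical axis through the center: (h, k ± c).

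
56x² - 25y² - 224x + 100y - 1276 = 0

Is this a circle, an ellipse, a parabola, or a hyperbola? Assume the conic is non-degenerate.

No xy term. Coefficients of x² and y² are A = 56, C = -25.
A and C have opposite signs ⇒ hyperbola.

hyperbola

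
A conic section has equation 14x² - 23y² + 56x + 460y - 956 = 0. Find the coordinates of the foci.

(-2, 10 - 2√37) and (-2, 10 + 2√37)

Collect terms: 14(x² + 4x) -23(y² - 20y) = 956
Complete the square: 14(x + 2)² -23(y - 10)² = 956 + 56 - 2300 = -1288
Divide through by -1288 to get (y - 10)²/56 - (x + 2)²/92 = 1.
Hyperbola, center (-2, 10), transverse axis vertical; a² = 56, b² = 92.
c² = a² + b² = 56 + 92 = 148, so c = 2√37.
Foci lie on the vertical axis through the center: (h, k ± c).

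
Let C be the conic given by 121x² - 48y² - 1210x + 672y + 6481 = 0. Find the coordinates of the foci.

Group the x- and y-terms: 121(x² - 10x) -48(y² - 14y) = -6481
121(x - 5)² -48(y - 7)² = -6481 + 3025 - 2352 = -5808
Divide by -5808: (y - 7)²/121 - (x - 5)²/48 = 1
Hyperbola, center (5, 7), transverse axis vertical; a² = 121, b² = 48.
c² = a² + b² = 121 + 48 = 169, so c = 13.
Foci lie on the vertical axis through the center: (h, k ± c).

(5, -6) and (5, 20)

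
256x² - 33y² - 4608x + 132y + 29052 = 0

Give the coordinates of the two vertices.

(9, -14) and (9, 18)

Collect terms: 256(x² - 18x) -33(y² - 4y) = -29052
Complete the square: 256(x - 9)² -33(y - 2)² = -29052 + 20736 - 132 = -8448
Divide by -8448: (y - 2)²/256 - (x - 9)²/33 = 1
Hyperbola, center (9, 2), transverse axis vertical; a² = 256, b² = 33.
a = 16. Vertices at (h, k ± a).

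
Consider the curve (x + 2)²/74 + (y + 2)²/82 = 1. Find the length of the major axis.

Center (-2, -2). The larger denominator 82 sits under the y-term, so the major axis is vertical; a² = 82, b² = 74.
a² = 82 so a = √82; the major axis has length 2a = 2√82.

2√82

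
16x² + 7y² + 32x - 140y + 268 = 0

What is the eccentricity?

16(x² + 2x) + 7(y² - 20y) = -268
Complete the square: 16(x + 1)² + 7(y - 10)² = -268 + 16 + 700 = 448
Divide through by 448 to get (x + 1)²/28 + (y - 10)²/64 = 1.
Ellipse, center (-1, 10), major axis vertical; a² = 64, b² = 28.
c² = a² - b² = 36, so c = 6.
e = c/a = 6/8 = 3/4.

e = 3/4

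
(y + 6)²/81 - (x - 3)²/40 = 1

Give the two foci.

Center (3, -6). The positive term is the y-term, so the transverse axis is vertical; a² = 81, b² = 40.
c² = a² + b² = 81 + 40 = 121, so c = 11.
Foci lie on the vertical axis through the center: (h, k ± c).

(3, -17) and (3, 5)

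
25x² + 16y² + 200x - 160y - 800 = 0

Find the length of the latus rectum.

25(x² + 8x) + 16(y² - 10y) = 800
Completing the square gives 25(x + 4)² + 16(y - 5)² = 800 + 400 + 400 = 1600.
Divide by 1600: (x + 4)²/64 + (y - 5)²/100 = 1
Ellipse, center (-4, 5), major axis vertical; a² = 100, b² = 64.
Latus rectum length = 2b²/a = 2·64/10 = 64/5.

64/5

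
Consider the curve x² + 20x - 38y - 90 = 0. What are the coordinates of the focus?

(-10, 9/2)

Only x is squared. Complete the square in x: (x + 10)² = 38(y + 5).
Vertex (-10, -5); 4p = 38 so p = 19/2. Opens up.
Focus is p units from the vertex along the axis: (h, k + p).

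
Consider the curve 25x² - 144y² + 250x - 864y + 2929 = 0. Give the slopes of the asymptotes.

5/12 and -5/12

Group: 25(x² + 10x) -144(y² + 6y) = -2929
Complete the square: 25(x + 5)² -144(y + 3)² = -2929 + 625 - 1296 = -3600
Dividing both sides by -3600: (y + 3)²/25 - (x + 5)²/144 = 1
Hyperbola, center (-5, -3), transverse axis vertical; a² = 25, b² = 144.
For a vertical hyperbola the asymptotes have slope ±a/b.
Here that is ±5/12.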